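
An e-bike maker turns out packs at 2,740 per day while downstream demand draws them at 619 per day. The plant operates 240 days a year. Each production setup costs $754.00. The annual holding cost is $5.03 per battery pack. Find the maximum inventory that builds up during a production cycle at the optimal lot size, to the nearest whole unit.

I_max ≈ 5,872 packs

Annual demand D = 619 × 240 = 148,560.
Production build-up factor (1 − d/p) = 1 − 619/2,740 = 0.7741.
Q* = √(2DS / (H(1 − d/p))) = √(2 × 148,560 × 754 / (5.03 × 0.7741)).
= √(224,028,480 / 3.8937) ≈ 7585.297.
Maximum inventory = Q*(1 − d/p) = 7585.297 × 0.7741 ≈ 5871.684.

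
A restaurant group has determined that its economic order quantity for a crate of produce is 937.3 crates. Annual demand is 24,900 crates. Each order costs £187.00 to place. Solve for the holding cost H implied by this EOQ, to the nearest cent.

The basic EOQ model gives Q* = √(2DS/H); rearrange for the unknown.
From Q* = √(2DS/H): H = 2DS / Q*² = 2 × 24,900 × 187 / 937.3² = 10.6002.

H ≈ £10.60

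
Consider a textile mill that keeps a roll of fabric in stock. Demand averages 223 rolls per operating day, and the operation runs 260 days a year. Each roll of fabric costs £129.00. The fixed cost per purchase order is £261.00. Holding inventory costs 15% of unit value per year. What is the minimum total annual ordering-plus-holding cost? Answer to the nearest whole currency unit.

Annual demand D = 223 × 260 = 57,980.
Holding cost H = 0.15 × £129.00 = £19.3500 per unit per year.
EOQ = √(2DS/H) = √(2 × 57,980 × 261 / 19.35) ≈ 1250.64.
At Q*, ordering cost (D/Q*)S equals holding cost (Q*/2)H, each = √(DSH/2).
Minimum total = √(2DSH) = √(2 × 57,980 × 261 × 19.35) ≈ 24199.971.

TC* ≈ £24,200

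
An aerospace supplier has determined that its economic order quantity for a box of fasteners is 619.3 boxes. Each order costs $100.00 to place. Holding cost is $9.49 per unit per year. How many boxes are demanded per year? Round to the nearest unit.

D ≈ 18,199 boxes per year

Squaring Q* = √(2DS/H) gives Q*² = 2DS/H.
From Q* = √(2DS/H): D = Q*²H / (2S) = 619.3² × 9.49 / (2 × 100) = 18198.617.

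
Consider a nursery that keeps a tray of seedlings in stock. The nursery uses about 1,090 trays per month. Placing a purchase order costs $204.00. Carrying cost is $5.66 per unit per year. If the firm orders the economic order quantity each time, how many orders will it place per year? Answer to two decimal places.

Annual demand D = 1,090 × 12 = 13,080.
The optimal lot size = √(2DS/H) = √(2 × 13,080 × 204 / 5.66) ≈ 971.01.
Orders per year = D / Q* = 13,080 / 971.01 ≈ 13.470.

N ≈ 13.47 orders per year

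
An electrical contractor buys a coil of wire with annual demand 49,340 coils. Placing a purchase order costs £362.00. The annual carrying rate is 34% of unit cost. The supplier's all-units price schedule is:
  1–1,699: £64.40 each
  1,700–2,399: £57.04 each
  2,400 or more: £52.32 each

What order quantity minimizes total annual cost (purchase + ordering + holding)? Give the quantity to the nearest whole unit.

Holding cost per unit per year at price C is H = 0.34·C.
Evaluate total cost at each tier's feasible EOQ or, if the EOQ is below the tier, at the tier's minimum quantity.
EOQ at £64.40 = 1277.3 (feasible in tier 1): TC = 49,340×£64.40 + (49,340/1277.3)×362 + (1277.3/2)×0.34×£64.40 = £3,205,463.35.
EOQ at £57.04 = 1357.2 < 1700, so use break Q=1700: TC = 49,340×£57.04 + (49,340/1700.0)×362 + (1700.0/2)×0.34×£57.04 = £2,841,344.68.
EOQ at £52.32 = 1417.1 < 2400, so use break Q=2400: TC = 49,340×£52.32 + (49,340/2400.0)×362 + (2400.0/2)×0.34×£52.32 = £2,610,257.48.
Lowest total cost is £2,610,257.48 at Q = 2400.0.

Q* ≈ 2,400 coils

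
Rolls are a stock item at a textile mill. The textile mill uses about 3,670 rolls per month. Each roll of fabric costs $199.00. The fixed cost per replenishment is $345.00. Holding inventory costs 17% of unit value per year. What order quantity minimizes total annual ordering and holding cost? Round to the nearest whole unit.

Q* ≈ 948 rolls

Annual demand D = 3,670 × 12 = 44,040.
Holding cost H = 0.17 × $199.00 = $33.8300 per unit per year.
EOQ = √(2DS / H) = √(2 × 44,040 × 345 / 33.83).
= √(30,387,600 / 33.83) = √898,244.162 ≈ 947.757.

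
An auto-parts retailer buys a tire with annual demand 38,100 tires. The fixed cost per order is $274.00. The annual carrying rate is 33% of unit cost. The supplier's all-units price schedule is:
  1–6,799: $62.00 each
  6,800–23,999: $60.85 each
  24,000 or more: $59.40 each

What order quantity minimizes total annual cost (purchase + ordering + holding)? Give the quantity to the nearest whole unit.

Q* ≈ 1,010 tires

Holding cost per unit per year at price C is H = 0.33·C.
For each price level, check whether its EOQ is feasible; otherwise the best quantity at that price is the breakpoint.
EOQ at $62.00 = 1010.2 (feasible in tier 1): TC = 38,100×$62.00 + (38,100/1010.2)×274 + (1010.2/2)×0.33×$62.00 = $2,382,868.34.
EOQ at $60.85 = 1019.7 < 6800, so use break Q=6800: TC = 38,100×$60.85 + (38,100/6800.0)×274 + (6800.0/2)×0.33×$60.85 = $2,388,193.91.
EOQ at $59.40 = 1032.1 < 24000, so use break Q=24000: TC = 38,100×$59.40 + (38,100/24000.0)×274 + (24000.0/2)×0.33×$59.40 = $2,498,798.98.
Lowest total cost is $2,382,868.34 at Q = 1010.2.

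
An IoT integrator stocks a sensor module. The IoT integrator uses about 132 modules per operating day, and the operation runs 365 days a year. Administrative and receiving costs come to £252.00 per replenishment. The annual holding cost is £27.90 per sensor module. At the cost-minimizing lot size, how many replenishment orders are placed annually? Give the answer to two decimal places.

Annual demand D = 132 × 365 = 48,180.
The optimal lot size = √(2DS/H) = √(2 × 48,180 × 252 / 27.9) ≈ 932.92.
Orders per year = D / Q* = 48,180 / 932.92 ≈ 51.644.

N ≈ 51.64 orders per year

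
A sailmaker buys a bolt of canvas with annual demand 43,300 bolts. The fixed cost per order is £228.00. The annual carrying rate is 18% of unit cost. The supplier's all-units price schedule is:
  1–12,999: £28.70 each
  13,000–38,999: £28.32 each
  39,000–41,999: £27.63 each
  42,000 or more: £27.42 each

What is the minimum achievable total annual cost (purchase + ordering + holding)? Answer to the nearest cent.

Holding cost per unit per year at price C is H = 0.18·C.
Evaluate total cost at each tier's feasible EOQ or, if the EOQ is below the tier, at the tier's minimum quantity.
EOQ at £28.70 = 1955.0 (feasible in tier 1): TC = 43,300×£28.70 + (43,300/1955.0)×228 + (1955.0/2)×0.18×£28.70 = £1,252,809.59.
EOQ at £28.32 = 1968.1 < 13000, so use break Q=13000: TC = 43,300×£28.32 + (43,300/13000.0)×228 + (13000.0/2)×0.18×£28.32 = £1,260,149.82.
EOQ at £27.63 = 1992.5 < 39000, so use break Q=39000: TC = 43,300×£27.63 + (43,300/39000.0)×228 + (39000.0/2)×0.18×£27.63 = £1,293,613.44.
EOQ at £27.42 = 2000.1 < 42000, so use break Q=42000: TC = 43,300×£27.42 + (43,300/42000.0)×228 + (42000.0/2)×0.18×£27.42 = £1,291,168.66.
Lowest total cost among the candidates is at Q = 1955.0.

TC* ≈ £1,252,809.59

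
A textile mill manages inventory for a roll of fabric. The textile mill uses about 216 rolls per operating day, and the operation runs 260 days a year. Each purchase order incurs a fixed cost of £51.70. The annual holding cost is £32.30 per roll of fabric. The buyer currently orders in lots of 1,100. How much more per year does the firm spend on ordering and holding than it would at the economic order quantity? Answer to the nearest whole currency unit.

Annual demand D = 216 × 260 = 56,160.
EOQ = √(2DS/H) = √(2 × 56,160 × 51.7 / 32.3) ≈ 424.01.
Cost at Q* = (D/Q*)S + (Q*/2)H = √(2DSH) ≈ £13,695.41.
Cost at Q = 1,100: (56,160/1,100)×51.7 + (1,100/2)×32.3 = £2,639.52 + £17,765.00 = £20,404.52.
Excess = £20,404.52 − £13,695.41 = £6,709.11.

Extra cost ≈ £6,709 per year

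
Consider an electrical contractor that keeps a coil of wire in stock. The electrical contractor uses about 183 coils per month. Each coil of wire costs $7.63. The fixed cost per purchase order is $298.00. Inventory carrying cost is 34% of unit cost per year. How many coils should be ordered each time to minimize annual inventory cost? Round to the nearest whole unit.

Annual demand D = 183 × 12 = 2,196.
Holding cost H = 0.34 × $7.63 = $2.5942 per unit per year.
EOQ = √(2DS / H) = √(2 × 2,196 × 298 / 2.5942).
= √(1,308,816 / 2.5942) = √504,516.2285 ≈ 710.293.

Q* ≈ 710 coils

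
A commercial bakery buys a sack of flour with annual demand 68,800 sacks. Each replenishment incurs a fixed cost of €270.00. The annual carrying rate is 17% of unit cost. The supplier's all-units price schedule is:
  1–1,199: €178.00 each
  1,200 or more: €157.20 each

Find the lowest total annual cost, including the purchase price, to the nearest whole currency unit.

TC* ≈ €10,846,874

Holding cost per unit per year at price C is H = 0.17·C.
Candidates are each tier's EOQ (if it falls in that tier) and each price-break quantity.
EOQ at €178.00 = 1108.0 (feasible in tier 1): TC = 68,800×€178.00 + (68,800/1108.0)×270 + (1108.0/2)×0.17×€178.00 = €12,279,929.38.
EOQ at €157.20 = 1179.1 < 1200, so use break Q=1200: TC = 68,800×€157.20 + (68,800/1200.0)×270 + (1200.0/2)×0.17×€157.20 = €10,846,874.40.
Lowest total cost among the candidates is at Q = 1200.0.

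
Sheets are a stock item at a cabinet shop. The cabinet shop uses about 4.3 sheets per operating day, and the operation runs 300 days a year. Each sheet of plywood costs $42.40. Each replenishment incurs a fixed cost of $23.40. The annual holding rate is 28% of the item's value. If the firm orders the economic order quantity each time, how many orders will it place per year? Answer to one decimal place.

Annual demand D = 4.3 × 300 = 1,290.
Holding cost H = 0.28 × $42.40 = $11.8720 per unit per year.
Q* = √(2DS/H) = √(2 × 1,290 × 23.4 / 11.872) ≈ 71.31.
Orders per year = D / Q* = 1,290 / 71.31 ≈ 18.090.

N ≈ 18.1 orders per year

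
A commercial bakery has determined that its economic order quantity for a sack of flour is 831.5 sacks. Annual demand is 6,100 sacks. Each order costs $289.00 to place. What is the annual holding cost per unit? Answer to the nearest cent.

Squaring Q* = √(2DS/H) gives Q*² = 2DS/H.
From Q* = √(2DS/H): H = 2DS / Q*² = 2 × 6,100 × 289 / 831.5² = 5.0996.

H ≈ $5.10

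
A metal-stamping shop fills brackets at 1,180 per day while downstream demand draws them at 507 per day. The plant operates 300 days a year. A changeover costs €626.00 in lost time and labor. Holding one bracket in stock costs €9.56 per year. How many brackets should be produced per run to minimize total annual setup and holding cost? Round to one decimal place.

Q* ≈ 5,909.8 brackets

Annual demand D = 507 × 300 = 152,100.
Production build-up factor (1 − d/p) = 1 − 507/1,180 = 0.5703.
Q* = √(2DS / (H(1 − d/p))) = √(2 × 152,100 × 626 / (9.56 × 0.5703)).
= √(190,429,200 / 5.4524) ≈ 5909.780.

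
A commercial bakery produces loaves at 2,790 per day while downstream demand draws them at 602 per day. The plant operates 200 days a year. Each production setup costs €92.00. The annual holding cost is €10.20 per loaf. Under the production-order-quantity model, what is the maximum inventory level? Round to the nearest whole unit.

I_max ≈ 1,305 loaves

Annual demand D = 602 × 200 = 120,400.
Production build-up factor (1 − d/p) = 1 − 602/2,790 = 0.7842.
Q* = √(2DS / (H(1 − d/p))) = √(2 × 120,400 × 92 / (10.2 × 0.7842)).
= √(22,153,600 / 7.9991) ≈ 1664.181.
Maximum inventory = Q*(1 − d/p) = 1664.181 × 0.7842 ≈ 1305.100.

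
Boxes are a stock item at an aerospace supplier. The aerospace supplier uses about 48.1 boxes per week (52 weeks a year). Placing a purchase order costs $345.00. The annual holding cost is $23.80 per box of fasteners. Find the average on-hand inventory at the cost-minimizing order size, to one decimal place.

Annual demand D = 48.1 × 52 = 2,501.2.
The optimal lot size = √(2DS/H) = √(2 × 2,501.2 × 345 / 23.8) ≈ 269.28.
Average inventory = Q*/2 ≈ 269.28 / 2 = 134.642.

Average inventory ≈ 134.6 boxes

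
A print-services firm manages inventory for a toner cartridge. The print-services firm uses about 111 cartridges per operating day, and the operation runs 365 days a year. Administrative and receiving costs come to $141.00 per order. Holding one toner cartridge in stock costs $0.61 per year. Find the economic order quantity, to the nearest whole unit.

Q* ≈ 4,328 cartridges

Annual demand D = 111 × 365 = 40,515.
EOQ = √(2DS / H) = √(2 × 40,515 × 141 / 0.61).
= √(11,425,230 / 0.61) = √18,729,885.2459 ≈ 4327.804.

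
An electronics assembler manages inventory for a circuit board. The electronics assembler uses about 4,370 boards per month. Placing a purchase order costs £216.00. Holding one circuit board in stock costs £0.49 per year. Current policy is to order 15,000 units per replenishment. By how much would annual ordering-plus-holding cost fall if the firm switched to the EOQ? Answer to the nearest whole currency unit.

Extra cost ≈ £1,098 per year

Annual demand D = 4,370 × 12 = 52,440.
EOQ = √(2DS/H) = √(2 × 52,440 × 216 / 0.49) ≈ 6799.47.
Cost at Q* = (D/Q*)S + (Q*/2)H = √(2DSH) ≈ £3,331.74.
Cost at Q = 15,000: (52,440/15,000)×216 + (15,000/2)×0.49 = £755.14 + £3,675.00 = £4,430.14.
Excess = £4,430.14 − £3,331.74 = £1,098.39.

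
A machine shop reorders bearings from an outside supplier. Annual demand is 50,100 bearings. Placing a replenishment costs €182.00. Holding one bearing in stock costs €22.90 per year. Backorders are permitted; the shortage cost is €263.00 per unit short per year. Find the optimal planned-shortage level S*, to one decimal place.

S* ≈ 74.5 bearings

With planned backorders, Q* = √(2DS/H) · √((H+B)/B).
√(2DS/H) = √(2 × 50,100 × 182 / 22.9) = 892.384.
√((H+B)/B) = √((22.9+263)/263) = 1.0426.
Q* ≈ 930.424.
S* = Q* · H/(H+B) = 930.424 × 22.9/285.9 ≈ 74.525.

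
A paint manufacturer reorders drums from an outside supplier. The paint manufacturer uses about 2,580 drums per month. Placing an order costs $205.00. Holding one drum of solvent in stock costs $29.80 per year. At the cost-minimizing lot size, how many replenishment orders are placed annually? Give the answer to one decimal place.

N ≈ 47.4 orders per year

Annual demand D = 2,580 × 12 = 30,960.
The optimal lot size = √(2DS/H) = √(2 × 30,960 × 205 / 29.8) ≈ 652.66.
Orders per year = D / Q* = 30,960 / 652.66 ≈ 47.437.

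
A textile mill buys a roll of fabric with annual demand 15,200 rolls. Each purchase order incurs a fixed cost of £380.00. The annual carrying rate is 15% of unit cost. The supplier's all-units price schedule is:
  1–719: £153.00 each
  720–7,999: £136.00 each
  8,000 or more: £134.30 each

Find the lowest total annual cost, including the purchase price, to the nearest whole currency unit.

Holding cost per unit per year at price C is H = 0.15·C.
Candidates are each tier's EOQ (if it falls in that tier) and each price-break quantity.
EOQ at £153.00 = 709.5 (feasible in tier 1): TC = 15,200×£153.00 + (15,200/709.5)×380 + (709.5/2)×0.15×£153.00 = £2,341,882.46.
EOQ at £136.00 = 752.5 (feasible in tier 2): TC = 15,200×£136.00 + (15,200/752.5)×380 + (752.5/2)×0.15×£136.00 = £2,082,551.25.
EOQ at £134.30 = 757.3 < 8000, so use break Q=8000: TC = 15,200×£134.30 + (15,200/8000.0)×380 + (8000.0/2)×0.15×£134.30 = £2,122,662.00.
Lowest total cost among the candidates is at Q = 752.5.

TC* ≈ £2,082,551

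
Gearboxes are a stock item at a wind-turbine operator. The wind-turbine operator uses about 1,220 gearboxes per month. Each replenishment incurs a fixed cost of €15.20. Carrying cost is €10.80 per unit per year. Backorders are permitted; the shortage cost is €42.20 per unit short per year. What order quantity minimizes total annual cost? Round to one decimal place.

Annual demand D = 1,220 × 12 = 14,640.
With planned backorders, Q* = √(2DS/H) · √((H+B)/B).
√(2DS/H) = √(2 × 14,640 × 15.2 / 10.8) = 203.000.
√((H+B)/B) = √((10.8+42.2)/42.2) = 1.1207.
Q* ≈ 227.498.

Q* ≈ 227.5 gearboxes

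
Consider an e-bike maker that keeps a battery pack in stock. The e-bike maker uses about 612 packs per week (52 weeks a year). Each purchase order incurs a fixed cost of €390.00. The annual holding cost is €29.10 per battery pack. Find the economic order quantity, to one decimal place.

Annual demand D = 612 × 52 = 31,824.
EOQ = √(2DS / H) = √(2 × 31,824 × 390 / 29.1).
= √(24,822,720 / 29.1) = √853,014.433 ≈ 923.588.

Q* ≈ 923.6 packs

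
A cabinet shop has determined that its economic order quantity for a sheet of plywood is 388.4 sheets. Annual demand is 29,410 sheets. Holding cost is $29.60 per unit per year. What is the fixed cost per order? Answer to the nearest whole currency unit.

S ≈ $76

Invert the EOQ relation Q*² = 2DS/H.
From Q* = √(2DS/H): S = Q*²H / (2D) = 388.4² × 29.6 / (2 × 29,410) = 75.9146.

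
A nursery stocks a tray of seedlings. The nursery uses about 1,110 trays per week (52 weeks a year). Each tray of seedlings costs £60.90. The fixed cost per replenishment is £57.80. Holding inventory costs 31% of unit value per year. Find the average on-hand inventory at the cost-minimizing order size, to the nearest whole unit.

Average inventory ≈ 297 trays

Annual demand D = 1,110 × 52 = 57,720.
Holding cost H = 0.31 × £60.90 = £18.8790 per unit per year.
Q* = √(2DS/H) = √(2 × 57,720 × 57.8 / 18.879) ≈ 594.50.
Average inventory = Q*/2 ≈ 594.50 / 2 = 297.250.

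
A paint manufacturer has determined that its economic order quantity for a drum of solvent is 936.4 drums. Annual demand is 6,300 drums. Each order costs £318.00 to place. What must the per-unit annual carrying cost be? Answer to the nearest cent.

Invert the EOQ relation Q*² = 2DS/H.
From Q* = √(2DS/H): H = 2DS / Q*² = 2 × 6,300 × 318 / 936.4² = 4.5696.

H ≈ £4.57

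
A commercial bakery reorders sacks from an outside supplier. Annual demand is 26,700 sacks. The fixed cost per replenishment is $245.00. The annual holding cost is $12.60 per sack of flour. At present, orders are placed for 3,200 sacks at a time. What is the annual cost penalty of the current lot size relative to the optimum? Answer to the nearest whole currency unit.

EOQ = √(2DS/H) = √(2 × 26,700 × 245 / 12.6) ≈ 1018.99.
Cost at Q* = (D/Q*)S + (Q*/2)H = √(2DSH) ≈ $12,839.23.
Cost at Q = 3,200: (26,700/3,200)×245 + (3,200/2)×12.6 = $2,044.22 + $20,160.00 = $22,204.22.
Excess = $22,204.22 − $12,839.23 = $9,364.99.

Extra cost ≈ $9,365 per year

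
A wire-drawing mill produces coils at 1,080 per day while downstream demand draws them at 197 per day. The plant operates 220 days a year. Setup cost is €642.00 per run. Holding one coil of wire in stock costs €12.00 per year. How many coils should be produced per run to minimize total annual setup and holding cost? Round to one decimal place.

Annual demand D = 197 × 220 = 43,340.
Production build-up factor (1 − d/p) = 1 − 197/1,080 = 0.8176.
Q* = √(2DS / (H(1 − d/p))) = √(2 × 43,340 × 642 / (12 × 0.8176)).
= √(55,648,560 / 9.8111) ≈ 2381.595.

Q* ≈ 2,381.6 coils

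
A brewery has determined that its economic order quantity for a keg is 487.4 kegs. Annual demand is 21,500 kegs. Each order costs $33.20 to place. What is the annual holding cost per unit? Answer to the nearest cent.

Squaring Q* = √(2DS/H) gives Q*² = 2DS/H.
From Q* = √(2DS/H): H = 2DS / Q*² = 2 × 21,500 × 33.2 / 487.4² = 6.0095.

H ≈ $6.01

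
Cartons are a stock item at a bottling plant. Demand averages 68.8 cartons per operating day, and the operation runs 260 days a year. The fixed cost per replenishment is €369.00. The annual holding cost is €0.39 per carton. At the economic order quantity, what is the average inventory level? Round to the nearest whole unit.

Average inventory ≈ 2,909 cartons

Annual demand D = 68.8 × 260 = 17,888.
EOQ = √(2DS/H) = √(2 × 17,888 × 369 / 0.39) ≈ 5818.04.
Average inventory = Q*/2 ≈ 5818.04 / 2 = 2909.020.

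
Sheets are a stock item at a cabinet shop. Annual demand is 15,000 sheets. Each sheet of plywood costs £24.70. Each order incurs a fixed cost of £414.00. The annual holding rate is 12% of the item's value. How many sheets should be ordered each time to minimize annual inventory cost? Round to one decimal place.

Q* ≈ 2,047.0 sheets

Holding cost H = 0.12 × £24.70 = £2.9640 per unit per year.
EOQ = √(2DS / H) = √(2 × 15,000 × 414 / 2.964).
= √(12,420,000 / 2.964) = √4,190,283.4008 ≈ 2047.018.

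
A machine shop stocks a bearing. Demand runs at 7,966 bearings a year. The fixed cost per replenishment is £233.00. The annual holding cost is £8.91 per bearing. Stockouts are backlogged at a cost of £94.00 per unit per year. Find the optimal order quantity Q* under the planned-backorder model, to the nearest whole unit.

Q* ≈ 675 bearings

With planned backorders, Q* = √(2DS/H) · √((H+B)/B).
√(2DS/H) = √(2 × 7,966 × 233 / 8.91) = 645.467.
√((H+B)/B) = √((8.91+94)/94) = 1.0463.
Q* ≈ 675.366.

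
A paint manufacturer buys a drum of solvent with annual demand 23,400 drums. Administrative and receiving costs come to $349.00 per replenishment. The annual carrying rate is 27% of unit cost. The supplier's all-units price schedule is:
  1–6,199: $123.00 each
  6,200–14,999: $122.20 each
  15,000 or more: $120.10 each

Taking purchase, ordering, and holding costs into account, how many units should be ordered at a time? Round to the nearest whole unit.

Holding cost per unit per year at price C is H = 0.27·C.
Evaluate total cost at each tier's feasible EOQ or, if the EOQ is below the tier, at the tier's minimum quantity.
EOQ at $123.00 = 701.3 (feasible in tier 1): TC = 23,400×$123.00 + (23,400/701.3)×349 + (701.3/2)×0.27×$123.00 = $2,901,490.03.
EOQ at $122.20 = 703.6 < 6200, so use break Q=6200: TC = 23,400×$122.20 + (23,400/6200.0)×349 + (6200.0/2)×0.27×$122.20 = $2,963,078.59.
EOQ at $120.10 = 709.7 < 15000, so use break Q=15000: TC = 23,400×$120.10 + (23,400/15000.0)×349 + (15000.0/2)×0.27×$120.10 = $3,054,086.94.
Lowest total cost is $2,901,490.03 at Q = 701.3.

Q* ≈ 701 drums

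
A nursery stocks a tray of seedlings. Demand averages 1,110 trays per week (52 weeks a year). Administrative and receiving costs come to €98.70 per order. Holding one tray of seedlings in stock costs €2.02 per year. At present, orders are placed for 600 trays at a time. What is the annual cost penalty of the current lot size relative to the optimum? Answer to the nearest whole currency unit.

Annual demand D = 1,110 × 52 = 57,720.
EOQ = √(2DS/H) = √(2 × 57,720 × 98.7 / 2.02) ≈ 2374.99.
Cost at Q* = (D/Q*)S + (Q*/2)H = √(2DSH) ≈ €4,797.47.
Cost at Q = 600: (57,720/600)×98.7 + (600/2)×2.02 = €9,494.94 + €606.00 = €10,100.94.
Excess = €10,100.94 − €4,797.47 = €5,303.47.

Extra cost ≈ €5,303 per year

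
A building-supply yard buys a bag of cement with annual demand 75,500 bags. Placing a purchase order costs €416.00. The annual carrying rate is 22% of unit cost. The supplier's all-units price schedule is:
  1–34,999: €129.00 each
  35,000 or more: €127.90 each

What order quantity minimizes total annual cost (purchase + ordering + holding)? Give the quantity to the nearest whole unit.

Holding cost per unit per year at price C is H = 0.22·C.
Candidates are each tier's EOQ (if it falls in that tier) and each price-break quantity.
EOQ at €129.00 = 1487.7 (feasible in tier 1): TC = 75,500×€129.00 + (75,500/1487.7)×416 + (1487.7/2)×0.22×€129.00 = €9,781,722.25.
EOQ at €127.90 = 1494.1 < 35000, so use break Q=35000: TC = 75,500×€127.90 + (75,500/35000.0)×416 + (35000.0/2)×0.22×€127.90 = €10,149,762.37.
Lowest total cost is €9,781,722.25 at Q = 1487.7.

Q* ≈ 1,488 bags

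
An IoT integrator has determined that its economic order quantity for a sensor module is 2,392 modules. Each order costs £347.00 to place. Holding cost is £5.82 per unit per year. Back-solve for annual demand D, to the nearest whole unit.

The basic EOQ model gives Q* = √(2DS/H); rearrange for the unknown.
From Q* = √(2DS/H): D = Q*²H / (2S) = 2,392² × 5.82 / (2 × 347) = 47982.831.

D ≈ 47,983 modules per year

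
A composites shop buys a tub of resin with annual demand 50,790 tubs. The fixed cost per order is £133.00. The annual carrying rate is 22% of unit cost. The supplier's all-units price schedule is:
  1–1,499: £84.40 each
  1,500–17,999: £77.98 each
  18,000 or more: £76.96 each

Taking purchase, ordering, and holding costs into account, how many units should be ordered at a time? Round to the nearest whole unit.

Holding cost per unit per year at price C is H = 0.22·C.
Candidates are each tier's EOQ (if it falls in that tier) and each price-break quantity.
EOQ at £84.40 = 853.0 (feasible in tier 1): TC = 50,790×£84.40 + (50,790/853.0)×133 + (853.0/2)×0.22×£84.40 = £4,302,514.44.
EOQ at £77.98 = 887.4 < 1500, so use break Q=1500: TC = 50,790×£77.98 + (50,790/1500.0)×133 + (1500.0/2)×0.22×£77.98 = £3,977,974.28.
EOQ at £76.96 = 893.3 < 18000, so use break Q=18000: TC = 50,790×£76.96 + (50,790/18000.0)×133 + (18000.0/2)×0.22×£76.96 = £4,061,554.48.
Lowest total cost is £3,977,974.28 at Q = 1500.0.

Q* ≈ 1,500 tubs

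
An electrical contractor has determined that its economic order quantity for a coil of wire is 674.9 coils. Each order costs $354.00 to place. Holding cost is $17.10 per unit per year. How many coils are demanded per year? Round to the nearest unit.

D ≈ 11,001 coils per year

The basic EOQ model gives Q* = √(2DS/H); rearrange for the unknown.
From Q* = √(2DS/H): D = Q*²H / (2S) = 674.9² × 17.1 / (2 × 354) = 11001.242.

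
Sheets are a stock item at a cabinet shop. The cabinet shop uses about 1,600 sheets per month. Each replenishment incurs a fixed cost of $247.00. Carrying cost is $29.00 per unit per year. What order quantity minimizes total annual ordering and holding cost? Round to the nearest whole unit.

Q* ≈ 572 sheets

Annual demand D = 1,600 × 12 = 19,200.
EOQ = √(2DS / H) = √(2 × 19,200 × 247 / 29).
= √(9,484,800 / 29) = √327,062.069 ≈ 571.893.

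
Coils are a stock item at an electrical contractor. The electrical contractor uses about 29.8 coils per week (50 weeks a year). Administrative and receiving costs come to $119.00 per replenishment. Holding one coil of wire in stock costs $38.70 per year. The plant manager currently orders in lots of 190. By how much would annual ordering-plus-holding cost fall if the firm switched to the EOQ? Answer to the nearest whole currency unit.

Annual demand D = 29.8 × 50 = 1,490.
EOQ = √(2DS/H) = √(2 × 1,490 × 119 / 38.7) ≈ 95.73.
Cost at Q* = (D/Q*)S + (Q*/2)H = √(2DSH) ≈ $3,704.56.
Cost at Q = 190: (1,490/190)×119 + (190/2)×38.7 = $933.21 + $3,676.50 = $4,609.71.
Excess = $4,609.71 − $3,704.56 = $905.15.

Extra cost ≈ $905 per year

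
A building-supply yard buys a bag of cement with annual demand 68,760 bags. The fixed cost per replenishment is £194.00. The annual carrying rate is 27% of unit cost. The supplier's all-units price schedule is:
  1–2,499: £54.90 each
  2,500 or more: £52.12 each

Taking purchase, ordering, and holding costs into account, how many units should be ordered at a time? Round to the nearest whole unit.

Holding cost per unit per year at price C is H = 0.27·C.
Candidates are each tier's EOQ (if it falls in that tier) and each price-break quantity.
EOQ at £54.90 = 1341.6 (feasible in tier 1): TC = 68,760×£54.90 + (68,760/1341.6)×194 + (1341.6/2)×0.27×£54.90 = £3,794,810.20.
EOQ at £52.12 = 1376.9 < 2500, so use break Q=2500: TC = 68,760×£52.12 + (68,760/2500.0)×194 + (2500.0/2)×0.27×£52.12 = £3,606,697.48.
Lowest total cost is £3,606,697.48 at Q = 2500.0.

Q* ≈ 2,500 bags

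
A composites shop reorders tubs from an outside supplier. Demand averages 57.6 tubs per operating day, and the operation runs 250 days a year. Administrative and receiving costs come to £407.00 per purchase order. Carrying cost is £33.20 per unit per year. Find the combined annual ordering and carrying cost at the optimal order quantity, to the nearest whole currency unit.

TC* ≈ £19,727

Annual demand D = 57.6 × 250 = 14,400.
The optimal lot size = √(2DS/H) = √(2 × 14,400 × 407 / 33.2) ≈ 594.19.
At the optimum the two cost components are equal, so total cost = 2·(Q*/2)H = Q*·H.
Minimum total = √(2DSH) = √(2 × 14,400 × 407 × 33.2) ≈ 19727.066.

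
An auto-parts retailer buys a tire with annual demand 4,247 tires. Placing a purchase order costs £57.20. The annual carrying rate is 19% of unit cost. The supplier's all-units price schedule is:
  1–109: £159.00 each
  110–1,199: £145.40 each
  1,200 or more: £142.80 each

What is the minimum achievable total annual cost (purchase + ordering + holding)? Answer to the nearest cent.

Holding cost per unit per year at price C is H = 0.19·C.
Evaluate total cost at each tier's feasible EOQ or, if the EOQ is below the tier, at the tier's minimum quantity.
Tier 1 (£159.00): EOQ = 126.8 exceeds tier's upper bound 109, so this tier is dominated.
EOQ at £145.40 = 132.6 (feasible in tier 2): TC = 4,247×£145.40 + (4,247/132.6)×57.2 + (132.6/2)×0.19×£145.40 = £621,177.44.
EOQ at £142.80 = 133.8 < 1200, so use break Q=1200: TC = 4,247×£142.80 + (4,247/1200.0)×57.2 + (1200.0/2)×0.19×£142.80 = £622,953.24.
Lowest total cost among the candidates is at Q = 132.6.

TC* ≈ £621,177.44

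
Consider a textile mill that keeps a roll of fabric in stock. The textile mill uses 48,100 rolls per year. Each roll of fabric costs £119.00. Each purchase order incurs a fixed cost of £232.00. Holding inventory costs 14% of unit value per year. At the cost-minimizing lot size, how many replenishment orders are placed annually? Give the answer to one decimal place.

Holding cost H = 0.14 × £119.00 = £16.6600 per unit per year.
EOQ = √(2DS/H) = √(2 × 48,100 × 232 / 16.66) ≈ 1157.43.
Orders per year = D / Q* = 48,100 / 1157.43 ≈ 41.558.

N ≈ 41.6 orders per year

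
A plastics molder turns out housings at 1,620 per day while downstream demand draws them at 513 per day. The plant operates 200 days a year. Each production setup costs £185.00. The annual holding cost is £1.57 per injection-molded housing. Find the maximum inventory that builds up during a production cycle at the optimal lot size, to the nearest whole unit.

I_max ≈ 4,065 housings

Annual demand D = 513 × 200 = 102,600.
Production build-up factor (1 − d/p) = 1 − 513/1,620 = 0.6833.
Q* = √(2DS / (H(1 − d/p))) = √(2 × 102,600 × 185 / (1.57 × 0.6833)).
= √(37,962,000 / 1.0728) ≈ 5948.513.
Maximum inventory = Q*(1 − d/p) = 5948.513 × 0.6833 ≈ 4064.817.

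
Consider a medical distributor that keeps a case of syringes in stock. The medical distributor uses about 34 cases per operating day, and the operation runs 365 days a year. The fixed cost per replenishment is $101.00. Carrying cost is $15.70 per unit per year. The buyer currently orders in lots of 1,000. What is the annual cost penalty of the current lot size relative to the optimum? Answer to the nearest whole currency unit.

Extra cost ≈ $2,830 per year

Annual demand D = 34 × 365 = 12,410.
EOQ = √(2DS/H) = √(2 × 12,410 × 101 / 15.7) ≈ 399.59.
Cost at Q* = (D/Q*)S + (Q*/2)H = √(2DSH) ≈ $6,273.52.
Cost at Q = 1,000: (12,410/1,000)×101 + (1,000/2)×15.7 = $1,253.41 + $7,850.00 = $9,103.41.
Excess = $9,103.41 − $6,273.52 = $2,829.89.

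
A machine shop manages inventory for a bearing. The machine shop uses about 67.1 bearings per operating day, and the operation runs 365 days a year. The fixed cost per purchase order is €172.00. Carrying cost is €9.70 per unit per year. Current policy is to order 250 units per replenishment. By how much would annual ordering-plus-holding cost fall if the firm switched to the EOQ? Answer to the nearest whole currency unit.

Annual demand D = 67.1 × 365 = 24,491.5.
EOQ = √(2DS/H) = √(2 × 24,491.5 × 172 / 9.7) ≈ 931.97.
Cost at Q* = (D/Q*)S + (Q*/2)H = √(2DSH) ≈ €9,040.09.
Cost at Q = 250: (24,491.5/250)×172 + (250/2)×9.7 = €16,850.15 + €1,212.50 = €18,062.65.
Excess = €18,062.65 − €9,040.09 = €9,022.56.

Extra cost ≈ €9,023 per year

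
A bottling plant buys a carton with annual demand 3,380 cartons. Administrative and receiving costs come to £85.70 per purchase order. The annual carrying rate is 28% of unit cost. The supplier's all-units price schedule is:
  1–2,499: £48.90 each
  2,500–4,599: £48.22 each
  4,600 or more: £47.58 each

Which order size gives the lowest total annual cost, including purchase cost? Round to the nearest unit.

Holding cost per unit per year at price C is H = 0.28·C.
Candidates are each tier's EOQ (if it falls in that tier) and each price-break quantity.
EOQ at £48.90 = 205.7 (feasible in tier 1): TC = 3,380×£48.90 + (3,380/205.7)×85.7 + (205.7/2)×0.28×£48.90 = £168,098.42.
EOQ at £48.22 = 207.1 < 2500, so use break Q=2500: TC = 3,380×£48.22 + (3,380/2500.0)×85.7 + (2500.0/2)×0.28×£48.22 = £179,976.47.
EOQ at £47.58 = 208.5 < 4600, so use break Q=4600: TC = 3,380×£47.58 + (3,380/4600.0)×85.7 + (4600.0/2)×0.28×£47.58 = £191,524.89.
Lowest total cost is £168,098.42 at Q = 205.7.

Q* ≈ 206 cartons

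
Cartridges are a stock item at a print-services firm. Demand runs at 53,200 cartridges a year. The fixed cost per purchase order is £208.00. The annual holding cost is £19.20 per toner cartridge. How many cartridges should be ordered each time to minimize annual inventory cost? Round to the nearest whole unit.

EOQ = √(2DS / H) = √(2 × 53,200 × 208 / 19.2).
= √(22,131,200 / 19.2) = √1,152,666.6667 ≈ 1073.623.

Q* ≈ 1,074 cartridges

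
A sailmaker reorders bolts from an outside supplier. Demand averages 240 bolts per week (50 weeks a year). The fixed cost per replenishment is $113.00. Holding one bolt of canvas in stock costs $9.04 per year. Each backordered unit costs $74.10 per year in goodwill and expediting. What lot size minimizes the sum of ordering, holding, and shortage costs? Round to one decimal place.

Q* ≈ 580.2 bolts

Annual demand D = 240 × 50 = 12,000.
With planned backorders, Q* = √(2DS/H) · √((H+B)/B).
√(2DS/H) = √(2 × 12,000 × 113 / 9.04) = 547.723.
√((H+B)/B) = √((9.04+74.1)/74.1) = 1.0592.
Q* ≈ 580.172.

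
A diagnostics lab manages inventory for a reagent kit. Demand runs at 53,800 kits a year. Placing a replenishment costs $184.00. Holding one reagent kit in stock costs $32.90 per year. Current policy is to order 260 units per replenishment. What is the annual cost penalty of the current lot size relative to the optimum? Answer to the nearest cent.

Extra cost ≈ $16,828.95 per year

EOQ = √(2DS/H) = √(2 × 53,800 × 184 / 32.9) ≈ 775.74.
Cost at Q* = (D/Q*)S + (Q*/2)H = √(2DSH) ≈ $25,521.90.
Cost at Q = 260: (53,800/260)×184 + (260/2)×32.9 = $38,073.85 + $4,277.00 = $42,350.85.
Excess = $42,350.85 − $25,521.90 = $16,828.95.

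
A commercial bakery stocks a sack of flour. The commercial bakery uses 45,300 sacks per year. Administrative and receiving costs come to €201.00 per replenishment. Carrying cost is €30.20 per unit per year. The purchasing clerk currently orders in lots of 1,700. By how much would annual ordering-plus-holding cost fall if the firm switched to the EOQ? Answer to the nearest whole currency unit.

EOQ = √(2DS/H) = √(2 × 45,300 × 201 / 30.2) ≈ 776.53.
Cost at Q* = (D/Q*)S + (Q*/2)H = √(2DSH) ≈ €23,451.23.
Cost at Q = 1,700: (45,300/1,700)×201 + (1,700/2)×30.2 = €5,356.06 + €25,670.00 = €31,026.06.
Excess = €31,026.06 − €23,451.23 = €7,574.83.

Extra cost ≈ €7,575 per year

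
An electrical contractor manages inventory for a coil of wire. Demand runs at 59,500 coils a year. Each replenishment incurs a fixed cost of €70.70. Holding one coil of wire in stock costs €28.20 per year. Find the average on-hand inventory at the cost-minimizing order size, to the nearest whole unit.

Average inventory ≈ 273 coils

Q* = √(2DS/H) = √(2 × 59,500 × 70.7 / 28.2) ≈ 546.21.
Average inventory = Q*/2 ≈ 546.21 / 2 = 273.104.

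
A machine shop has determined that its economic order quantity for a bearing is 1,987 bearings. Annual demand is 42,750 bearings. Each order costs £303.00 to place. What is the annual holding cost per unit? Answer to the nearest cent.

H ≈ £6.56

Invert the EOQ relation Q*² = 2DS/H.
From Q* = √(2DS/H): H = 2DS / Q*² = 2 × 42,750 × 303 / 1,987² = 6.5616.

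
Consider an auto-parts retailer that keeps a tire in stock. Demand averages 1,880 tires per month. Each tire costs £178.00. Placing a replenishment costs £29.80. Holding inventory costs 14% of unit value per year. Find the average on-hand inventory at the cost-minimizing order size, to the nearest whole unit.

Annual demand D = 1,880 × 12 = 22,560.
Holding cost H = 0.14 × £178.00 = £24.9200 per unit per year.
Q* = √(2DS/H) = √(2 × 22,560 × 29.8 / 24.92) ≈ 232.28.
Average inventory = Q*/2 ≈ 232.28 / 2 = 116.142.

Average inventory ≈ 116 tires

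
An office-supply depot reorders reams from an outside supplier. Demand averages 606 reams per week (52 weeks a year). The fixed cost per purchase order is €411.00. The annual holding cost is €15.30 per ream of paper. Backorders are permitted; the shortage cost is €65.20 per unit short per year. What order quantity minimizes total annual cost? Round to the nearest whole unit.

Annual demand D = 606 × 52 = 31,512.
With planned backorders, Q* = √(2DS/H) · √((H+B)/B).
√(2DS/H) = √(2 × 31,512 × 411 / 15.3) = 1301.152.
√((H+B)/B) = √((15.3+65.2)/65.2) = 1.1112.
Q* ≈ 1445.780.

Q* ≈ 1,446 reams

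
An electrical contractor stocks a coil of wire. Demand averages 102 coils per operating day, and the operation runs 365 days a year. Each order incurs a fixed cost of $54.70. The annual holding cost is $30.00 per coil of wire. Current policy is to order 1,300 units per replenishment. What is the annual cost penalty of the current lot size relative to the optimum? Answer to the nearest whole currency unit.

Annual demand D = 102 × 365 = 37,230.
EOQ = √(2DS/H) = √(2 × 37,230 × 54.7 / 30) ≈ 368.46.
Cost at Q* = (D/Q*)S + (Q*/2)H = √(2DSH) ≈ $11,053.91.
Cost at Q = 1,300: (37,230/1,300)×54.7 + (1,300/2)×30 = $1,566.52 + $19,500.00 = $21,066.52.
Excess = $21,066.52 − $11,053.91 = $10,012.62.

Extra cost ≈ $10,013 per year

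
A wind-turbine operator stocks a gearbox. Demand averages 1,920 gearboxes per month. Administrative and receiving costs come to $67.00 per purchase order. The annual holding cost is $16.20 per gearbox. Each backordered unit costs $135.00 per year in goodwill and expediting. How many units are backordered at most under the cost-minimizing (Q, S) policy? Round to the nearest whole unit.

S* ≈ 50 gearboxes

Annual demand D = 1,920 × 12 = 23,040.
With planned backorders, Q* = √(2DS/H) · √((H+B)/B).
√(2DS/H) = √(2 × 23,040 × 67 / 16.2) = 436.552.
√((H+B)/B) = √((16.2+135)/135) = 1.0583.
Q* ≈ 462.003.
S* = Q* · H/(H+B) = 462.003 × 16.2/151.2 ≈ 49.500.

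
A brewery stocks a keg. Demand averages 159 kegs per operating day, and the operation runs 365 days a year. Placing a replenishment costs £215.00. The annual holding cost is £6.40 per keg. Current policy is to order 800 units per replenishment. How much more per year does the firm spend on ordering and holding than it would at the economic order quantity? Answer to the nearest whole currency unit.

Extra cost ≈ £5,519 per year

Annual demand D = 159 × 365 = 58,035.
EOQ = √(2DS/H) = √(2 × 58,035 × 215 / 6.4) ≈ 1974.65.
Cost at Q* = (D/Q*)S + (Q*/2)H = √(2DSH) ≈ £12,637.73.
Cost at Q = 800: (58,035/800)×215 + (800/2)×6.4 = £15,596.91 + £2,560.00 = £18,156.91.
Excess = £18,156.91 − £12,637.73 = £5,519.17.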